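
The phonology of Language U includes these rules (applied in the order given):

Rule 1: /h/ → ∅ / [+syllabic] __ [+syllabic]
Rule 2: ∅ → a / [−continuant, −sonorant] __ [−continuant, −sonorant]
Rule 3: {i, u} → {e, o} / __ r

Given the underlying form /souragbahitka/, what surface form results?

Rule 1 (intervocalic h-deletion): /h/ occurs between vowels /a/ and /i/, so it deletes. /souragbahitka/ → souragbaitka.
Rule 2 (stop-cluster a-epenthesis): /g/ and /b/ form a stop–stop cluster, so [a] is inserted between them. /t/ and /k/ form a stop–stop cluster, so [a] is inserted between them. /souragbaitka/ → souragabaitaka.
Rule 3 (pre-rhotic lowering): /u/ is a high vowel immediately before /r/, so it lowers to [o]. /souragabaitaka/ → sooragabaitaka.

sooragabaitaka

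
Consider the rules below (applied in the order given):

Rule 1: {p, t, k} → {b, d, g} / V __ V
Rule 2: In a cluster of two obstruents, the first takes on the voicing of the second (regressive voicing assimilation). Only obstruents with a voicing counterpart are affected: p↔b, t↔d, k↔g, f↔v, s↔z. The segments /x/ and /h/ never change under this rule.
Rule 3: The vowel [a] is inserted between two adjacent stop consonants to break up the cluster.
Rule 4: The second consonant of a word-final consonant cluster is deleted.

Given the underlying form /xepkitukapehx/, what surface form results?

Rule 1 (intervocalic voicing): /t/ is a voiceless stop between vowels /i/ and /u/, so it voices to [d]. /k/ is a voiceless stop between vowels /u/ and /a/, so it voices to [g]. /p/ is a voiceless stop between vowels /a/ and /e/, so it voices to [b]. /xepkitukapehx/ → xepkidugabehx.
Rule 2 (regressive voicing assimilation): no segment meets the environment; /xepkidugabehx/ is unchanged.
Rule 3 (stop-cluster a-epenthesis): /p/ and /k/ form a stop–stop cluster, so [a] is inserted between them. /xepkidugabehx/ → xepakidugabehx.
Rule 4 (final cluster simplification): /x/ is the second consonant of a word-final cluster /hx/, so it deletes. /xepakidugabehx/ → xepakidugabeh.

xepakidugabeh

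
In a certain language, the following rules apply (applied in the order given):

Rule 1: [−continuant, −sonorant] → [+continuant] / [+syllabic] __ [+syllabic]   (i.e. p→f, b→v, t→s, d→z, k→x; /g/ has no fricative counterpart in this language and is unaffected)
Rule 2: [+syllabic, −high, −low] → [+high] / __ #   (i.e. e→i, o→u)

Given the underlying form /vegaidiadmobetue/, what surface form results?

Rule 1 (intervocalic spirantization): /d/ is a stop between vowels /i/ and /i/, so it spirantizes to the fricative [z]. /b/ is a stop between vowels /o/ and /e/, so it spirantizes to the fricative [v]. /t/ is a stop between vowels /e/ and /u/, so it spirantizes to the fricative [s]. /vegaidiadmobetue/ → vegaiziadmovesue.
Rule 2 (final vowel raising): /e/ is a mid vowel in word-final position, so it raises to [i]. /vegaiziadmovesue/ → vegaiziadmovesui.

vegaiziadmovesui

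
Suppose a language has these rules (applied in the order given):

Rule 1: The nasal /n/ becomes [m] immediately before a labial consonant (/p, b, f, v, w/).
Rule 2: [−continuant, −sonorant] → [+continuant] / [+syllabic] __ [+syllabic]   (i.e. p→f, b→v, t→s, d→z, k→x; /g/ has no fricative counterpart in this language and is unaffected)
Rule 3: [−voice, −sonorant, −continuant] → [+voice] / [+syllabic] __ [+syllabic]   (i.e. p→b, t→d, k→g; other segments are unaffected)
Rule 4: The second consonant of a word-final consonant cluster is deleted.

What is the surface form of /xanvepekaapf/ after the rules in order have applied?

xamvefexaap

Rule 1 (nasal place assimilation): /n/ precedes the labial consonant /v/, so it assimilates in place to [m]. /xanvepekaapf/ → xamvepekaapf.
Rule 2 (intervocalic spirantization): /p/ is a stop between vowels /e/ and /e/, so it spirantizes to the fricative [f]. /k/ is a stop between vowels /e/ and /a/, so it spirantizes to the fricative [x]. /xamvepekaapf/ → xamvefexaapf.
Rule 3 (intervocalic voicing): no segment meets the environment; /xamvefexaapf/ is unchanged.
Rule 4 (final cluster simplification): /f/ is the second consonant of a word-final cluster /pf/, so it deletes. /xamvefexaapf/ → xamvefexaap.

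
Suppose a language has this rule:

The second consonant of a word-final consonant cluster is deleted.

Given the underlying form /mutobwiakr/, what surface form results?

/r/ is the second consonant of a word-final cluster /kr/, so it deletes.
The other instances of /m/, /t/, /b/, /w/, /k/ do not occur in the required environment and remain unchanged.
Surface form: [mutobwiak].

mutobwiak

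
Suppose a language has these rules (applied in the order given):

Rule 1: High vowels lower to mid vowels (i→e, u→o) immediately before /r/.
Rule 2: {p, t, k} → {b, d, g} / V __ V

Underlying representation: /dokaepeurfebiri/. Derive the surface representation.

Rule 1 (pre-rhotic lowering): /u/ is a high vowel immediately before /r/, so it lowers to [o]. /i/ is a high vowel immediately before /r/, so it lowers to [e]. /dokaepeurfebiri/ → dokaepeorfeberi.
Rule 2 (intervocalic voicing): /k/ is a voiceless stop between vowels /o/ and /a/, so it voices to [g]. /p/ is a voiceless stop between vowels /e/ and /e/, so it voices to [b]. /dokaepeorfeberi/ → dogaebeorfeberi.

dogaebeorfeberi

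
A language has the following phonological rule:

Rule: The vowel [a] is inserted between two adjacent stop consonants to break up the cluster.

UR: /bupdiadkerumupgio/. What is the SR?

/p/ and /d/ form a stop–stop cluster, so [a] is inserted between them.
/d/ and /k/ form a stop–stop cluster, so [a] is inserted between them.
/p/ and /g/ form a stop–stop cluster, so [a] is inserted between them.
Surface form: [bupadiadakerumupagio].

bupadiadakerumupagio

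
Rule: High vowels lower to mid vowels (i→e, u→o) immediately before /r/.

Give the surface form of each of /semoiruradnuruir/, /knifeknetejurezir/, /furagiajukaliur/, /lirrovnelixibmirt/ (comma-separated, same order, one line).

semoeroradnoruer, knifeknetejorezer, foragiajukalior, lerrovnelixibmert

/semoiruradnuruir/: /i/ is a high vowel immediately before /r/, so it lowers to [e]. /u/ is a high vowel immediately before /r/, so it lowers to [o]. /u/ is a high vowel immediately before /r/, so it lowers to [o]. /i/ is a high vowel immediately before /r/, so it lowers to [e]. → [semoeroradnoruer].
/knifeknetejurezir/: /u/ is a high vowel immediately before /r/, so it lowers to [o]. /i/ is a high vowel immediately before /r/, so it lowers to [e]. → [knifeknetejorezer].
/furagiajukaliur/: /u/ is a high vowel immediately before /r/, so it lowers to [o]. /u/ is a high vowel immediately before /r/, so it lowers to [o]. → [foragiajukalior].
/lirrovnelixibmirt/: /i/ is a high vowel immediately before /r/, so it lowers to [e]. /i/ is a high vowel immediately before /r/, so it lowers to [e]. → [lerrovnelixibmert].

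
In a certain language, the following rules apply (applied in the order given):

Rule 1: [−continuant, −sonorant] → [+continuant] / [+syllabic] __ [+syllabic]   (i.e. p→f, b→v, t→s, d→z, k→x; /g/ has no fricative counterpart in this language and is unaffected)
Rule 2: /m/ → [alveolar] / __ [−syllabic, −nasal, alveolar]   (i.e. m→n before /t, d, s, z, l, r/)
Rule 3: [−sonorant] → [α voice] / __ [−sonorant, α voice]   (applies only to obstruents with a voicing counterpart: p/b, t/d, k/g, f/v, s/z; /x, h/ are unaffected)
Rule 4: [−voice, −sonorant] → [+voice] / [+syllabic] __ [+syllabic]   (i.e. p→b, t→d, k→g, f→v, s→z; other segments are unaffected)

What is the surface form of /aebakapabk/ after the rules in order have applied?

aevaxavapk

Rule 1 (intervocalic spirantization): /b/ is a stop between vowels /e/ and /a/, so it spirantizes to the fricative [v]. /k/ is a stop between vowels /a/ and /a/, so it spirantizes to the fricative [x]. /p/ is a stop between vowels /a/ and /a/, so it spirantizes to the fricative [f]. /aebakapabk/ → aevaxafabk.
Rule 2 (nasal place assimilation): no segment meets the environment; /aevaxafabk/ is unchanged.
Rule 3 (regressive voicing assimilation): /b/ precedes the voiceless obstruent /k/, so it devoices to [p] by assimilation. /aevaxafabk/ → aevaxafapk.
Rule 4 (intervocalic voicing): /f/ is a voiceless obstruent between vowels /a/ and /a/, so it voices to [v]. /aevaxafapk/ → aevaxavapk.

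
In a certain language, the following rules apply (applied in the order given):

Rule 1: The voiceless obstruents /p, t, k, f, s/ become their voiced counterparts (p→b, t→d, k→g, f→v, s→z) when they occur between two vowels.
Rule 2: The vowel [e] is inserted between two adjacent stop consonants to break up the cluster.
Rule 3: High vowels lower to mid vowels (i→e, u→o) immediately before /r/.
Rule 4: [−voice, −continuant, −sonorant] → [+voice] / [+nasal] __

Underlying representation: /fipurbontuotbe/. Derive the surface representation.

Rule 1 (intervocalic voicing): /p/ is a voiceless obstruent between vowels /i/ and /u/, so it voices to [b]. /fipurbontuotbe/ → fiburbontuotbe.
Rule 2 (stop-cluster e-epenthesis): /t/ and /b/ form a stop–stop cluster, so [e] is inserted between them. /fiburbontuotbe/ → fiburbontuotebe.
Rule 3 (pre-rhotic lowering): /u/ is a high vowel immediately before /r/, so it lowers to [o]. /fiburbontuotebe/ → fiborbontuotebe.
Rule 4 (post-nasal voicing): /t/ is a voiceless stop immediately after the nasal /n/, so it voices to [d]. /fiborbontuotebe/ → fiborbonduotebe.

fiborbonduotebe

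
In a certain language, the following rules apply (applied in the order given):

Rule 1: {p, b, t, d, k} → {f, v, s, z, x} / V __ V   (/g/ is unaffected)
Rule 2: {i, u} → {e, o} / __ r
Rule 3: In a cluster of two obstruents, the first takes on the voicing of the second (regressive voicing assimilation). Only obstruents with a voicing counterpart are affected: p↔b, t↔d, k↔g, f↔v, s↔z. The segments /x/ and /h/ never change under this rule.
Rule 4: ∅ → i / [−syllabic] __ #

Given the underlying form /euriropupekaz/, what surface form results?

eorerofufexazi

Rule 1 (intervocalic spirantization): /p/ is a stop between vowels /o/ and /u/, so it spirantizes to the fricative [f]. /p/ is a stop between vowels /u/ and /e/, so it spirantizes to the fricative [f]. /k/ is a stop between vowels /e/ and /a/, so it spirantizes to the fricative [x]. /euriropupekaz/ → eurirofufexaz.
Rule 2 (pre-rhotic lowering): /u/ is a high vowel immediately before /r/, so it lowers to [o]. /i/ is a high vowel immediately before /r/, so it lowers to [e]. /eurirofufexaz/ → eorerofufexaz.
Rule 3 (regressive voicing assimilation): no segment meets the environment; /eorerofufexaz/ is unchanged.
Rule 4 (final i-epenthesis): the form ends in the consonant /z/, so [i] is inserted word-finally. /eorerofufexaz/ → eorerofufexazi.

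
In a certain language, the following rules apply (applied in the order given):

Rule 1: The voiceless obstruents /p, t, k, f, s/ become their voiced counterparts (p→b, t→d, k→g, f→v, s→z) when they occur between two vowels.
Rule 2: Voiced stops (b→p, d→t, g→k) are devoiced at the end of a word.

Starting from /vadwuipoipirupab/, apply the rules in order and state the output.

vadwuiboibirubap

Rule 1 (intervocalic voicing): /p/ is a voiceless obstruent between vowels /i/ and /o/, so it voices to [b]. /p/ is a voiceless obstruent between vowels /i/ and /i/, so it voices to [b]. /p/ is a voiceless obstruent between vowels /u/ and /a/, so it voices to [b]. /vadwuipoipirupab/ → vadwuiboibirubab.
Rule 2 (final devoicing): /b/ is a voiced stop in word-final position, so it devoices to [p]. /vadwuiboibirubab/ → vadwuiboibirubap.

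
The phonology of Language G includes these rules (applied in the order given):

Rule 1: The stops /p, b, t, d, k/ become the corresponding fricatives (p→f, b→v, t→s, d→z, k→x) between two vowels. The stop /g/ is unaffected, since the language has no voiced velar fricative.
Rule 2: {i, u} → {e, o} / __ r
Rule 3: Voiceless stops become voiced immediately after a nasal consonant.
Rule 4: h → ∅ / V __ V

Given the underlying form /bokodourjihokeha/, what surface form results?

boxozoorjioxea

Rule 1 (intervocalic spirantization): /k/ is a stop between vowels /o/ and /o/, so it spirantizes to the fricative [x]. /d/ is a stop between vowels /o/ and /o/, so it spirantizes to the fricative [z]. /k/ is a stop between vowels /o/ and /e/, so it spirantizes to the fricative [x]. /bokodourjihokeha/ → boxozourjihoxeha.
Rule 2 (pre-rhotic lowering): /u/ is a high vowel immediately before /r/, so it lowers to [o]. /boxozourjihoxeha/ → boxozoorjihoxeha.
Rule 3 (post-nasal voicing): no segment meets the environment; /boxozoorjihoxeha/ is unchanged.
Rule 4 (intervocalic h-deletion): /h/ occurs between vowels /i/ and /o/, so it deletes. /h/ occurs between vowels /e/ and /a/, so it deletes. /boxozoorjihoxeha/ → boxozoorjioxea.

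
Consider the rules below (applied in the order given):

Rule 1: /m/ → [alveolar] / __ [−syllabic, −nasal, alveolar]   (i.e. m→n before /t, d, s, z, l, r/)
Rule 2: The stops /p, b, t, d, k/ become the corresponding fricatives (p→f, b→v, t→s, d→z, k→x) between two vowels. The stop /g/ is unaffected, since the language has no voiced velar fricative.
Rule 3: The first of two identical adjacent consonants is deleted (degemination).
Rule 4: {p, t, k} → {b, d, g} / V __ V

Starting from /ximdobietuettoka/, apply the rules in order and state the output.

Rule 1 (nasal place assimilation): /m/ precedes the alveolar consonant /d/, so it assimilates in place to [n]. /ximdobietuettoka/ → xindobietuettoka.
Rule 2 (intervocalic spirantization): /b/ is a stop between vowels /o/ and /i/, so it spirantizes to the fricative [v]. /t/ is a stop between vowels /e/ and /u/, so it spirantizes to the fricative [s]. /k/ is a stop between vowels /o/ and /a/, so it spirantizes to the fricative [x]. /xindobietuettoka/ → xindoviesuettoxa.
Rule 3 (degemination): /tt/ is a geminate; the first /t/ deletes. /xindoviesuettoxa/ → xindoviesuetoxa.
Rule 4 (intervocalic voicing): /t/ is a voiceless stop between vowels /e/ and /o/, so it voices to [d]. /xindoviesuetoxa/ → xindoviesuedoxa.

xindoviesuedoxa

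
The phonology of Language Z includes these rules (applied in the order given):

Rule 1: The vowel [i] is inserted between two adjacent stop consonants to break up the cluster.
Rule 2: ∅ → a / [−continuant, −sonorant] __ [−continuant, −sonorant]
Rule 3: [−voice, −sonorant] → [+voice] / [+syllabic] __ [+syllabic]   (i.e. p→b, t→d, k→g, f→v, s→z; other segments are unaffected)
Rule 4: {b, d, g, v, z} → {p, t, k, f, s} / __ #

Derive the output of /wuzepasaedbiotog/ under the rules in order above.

wuzebazaedibiodok

Rule 1 (stop-cluster i-epenthesis): /d/ and /b/ form a stop–stop cluster, so [i] is inserted between them. /wuzepasaedbiotog/ → wuzepasaedibiotog.
Rule 2 (stop-cluster a-epenthesis): no segment meets the environment; /wuzepasaedibiotog/ is unchanged.
Rule 3 (intervocalic voicing): /p/ is a voiceless obstruent between vowels /e/ and /a/, so it voices to [b]. /s/ is a voiceless obstruent between vowels /a/ and /a/, so it voices to [z]. /t/ is a voiceless obstruent between vowels /o/ and /o/, so it voices to [d]. /wuzepasaedibiotog/ → wuzebazaedibiodog.
Rule 4 (final devoicing): /g/ is a voiced obstruent in word-final position, so it devoices to [k]. /wuzebazaedibiodog/ → wuzebazaedibiodok.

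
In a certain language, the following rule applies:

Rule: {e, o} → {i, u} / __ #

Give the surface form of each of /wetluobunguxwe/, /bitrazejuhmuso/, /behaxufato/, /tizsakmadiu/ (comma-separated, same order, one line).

/wetluobunguxwe/: /e/ is a mid vowel in word-final position, so it raises to [i]. → [wetluobunguxwi].
/bitrazejuhmuso/: /o/ is a mid vowel in word-final position, so it raises to [u]. → [bitrazejuhmusu].
/behaxufato/: /o/ is a mid vowel in word-final position, so it raises to [u]. → [behaxufatu].
/tizsakmadiu/: the rule's environment is not met; surfaces unchanged as [tizsakmadiu].

wetluobunguxwi, bitrazejuhmusu, behaxufatu, tizsakmadiu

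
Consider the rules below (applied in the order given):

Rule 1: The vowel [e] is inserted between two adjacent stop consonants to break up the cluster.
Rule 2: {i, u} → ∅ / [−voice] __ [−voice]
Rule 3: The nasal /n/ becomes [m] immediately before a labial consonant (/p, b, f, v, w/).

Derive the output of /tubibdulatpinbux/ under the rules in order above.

Rule 1 (stop-cluster e-epenthesis): /b/ and /d/ form a stop–stop cluster, so [e] is inserted between them. /t/ and /p/ form a stop–stop cluster, so [e] is inserted between them. /tubibdulatpinbux/ → tubibedulatepinbux.
Rule 2 (high vowel syncope): no segment meets the environment; /tubibedulatepinbux/ is unchanged.
Rule 3 (nasal place assimilation): /n/ precedes the labial consonant /b/, so it assimilates in place to [m]. /tubibedulatepinbux/ → tubibedulatepimbux.

tubibedulatepimbux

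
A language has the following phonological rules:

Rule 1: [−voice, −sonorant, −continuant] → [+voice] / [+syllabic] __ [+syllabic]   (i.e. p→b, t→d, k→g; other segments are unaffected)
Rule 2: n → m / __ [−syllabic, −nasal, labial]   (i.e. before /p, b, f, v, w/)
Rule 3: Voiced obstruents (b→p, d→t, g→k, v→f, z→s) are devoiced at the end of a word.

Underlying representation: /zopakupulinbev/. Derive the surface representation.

Rule 1 (intervocalic voicing): /p/ is a voiceless stop between vowels /o/ and /a/, so it voices to [b]. /k/ is a voiceless stop between vowels /a/ and /u/, so it voices to [g]. /p/ is a voiceless stop between vowels /u/ and /u/, so it voices to [b]. /zopakupulinbev/ → zobagubulinbev.
Rule 2 (nasal place assimilation): /n/ precedes the labial consonant /b/, so it assimilates in place to [m]. /zobagubulinbev/ → zobagubulimbev.
Rule 3 (final devoicing): /v/ is a voiced obstruent in word-final position, so it devoices to [f]. /zobagubulimbev/ → zobagubulimbef.

zobagubulimbef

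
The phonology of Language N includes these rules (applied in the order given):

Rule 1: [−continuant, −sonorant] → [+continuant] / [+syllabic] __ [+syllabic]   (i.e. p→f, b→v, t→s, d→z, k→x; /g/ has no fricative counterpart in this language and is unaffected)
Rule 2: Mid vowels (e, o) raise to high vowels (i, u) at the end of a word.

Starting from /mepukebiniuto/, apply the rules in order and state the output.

Rule 1 (intervocalic spirantization): /p/ is a stop between vowels /e/ and /u/, so it spirantizes to the fricative [f]. /k/ is a stop between vowels /u/ and /e/, so it spirantizes to the fricative [x]. /b/ is a stop between vowels /e/ and /i/, so it spirantizes to the fricative [v]. /t/ is a stop between vowels /u/ and /o/, so it spirantizes to the fricative [s]. /mepukebiniuto/ → mefuxeviniuso.
Rule 2 (final vowel raising): /o/ is a mid vowel in word-final position, so it raises to [u]. /mefuxeviniuso/ → mefuxeviniusu.

mefuxeviniusu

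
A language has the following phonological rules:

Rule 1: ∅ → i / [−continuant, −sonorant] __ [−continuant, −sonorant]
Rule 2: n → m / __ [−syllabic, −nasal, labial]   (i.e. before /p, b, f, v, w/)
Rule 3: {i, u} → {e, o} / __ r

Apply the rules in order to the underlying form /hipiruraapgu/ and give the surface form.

Rule 1 (stop-cluster i-epenthesis): /p/ and /g/ form a stop–stop cluster, so [i] is inserted between them. /hipiruraapgu/ → hipiruraapigu.
Rule 2 (nasal place assimilation): no segment meets the environment; /hipiruraapigu/ is unchanged.
Rule 3 (pre-rhotic lowering): /i/ is a high vowel immediately before /r/, so it lowers to [e]. /u/ is a high vowel immediately before /r/, so it lowers to [o]. /hipiruraapigu/ → hiperoraapigu.

hiperoraapigu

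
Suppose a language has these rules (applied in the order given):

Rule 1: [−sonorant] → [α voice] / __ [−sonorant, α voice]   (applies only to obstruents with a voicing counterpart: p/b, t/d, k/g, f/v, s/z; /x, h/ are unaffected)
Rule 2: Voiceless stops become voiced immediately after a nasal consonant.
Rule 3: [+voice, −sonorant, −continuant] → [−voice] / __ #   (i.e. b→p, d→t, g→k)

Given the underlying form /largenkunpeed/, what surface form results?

largengunbeet

Rule 1 (regressive voicing assimilation): no segment meets the environment; /largenkunpeed/ is unchanged.
Rule 2 (post-nasal voicing): /k/ is a voiceless stop immediately after the nasal /n/, so it voices to [g]. /p/ is a voiceless stop immediately after the nasal /n/, so it voices to [b]. /largenkunpeed/ → largengunbeed.
Rule 3 (final devoicing): /d/ is a voiced stop in word-final position, so it devoices to [t]. /largengunbeed/ → largengunbeet.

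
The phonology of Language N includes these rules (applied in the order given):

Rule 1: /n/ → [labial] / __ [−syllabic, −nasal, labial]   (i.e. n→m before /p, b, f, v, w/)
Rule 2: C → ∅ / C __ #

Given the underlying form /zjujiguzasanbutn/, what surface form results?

Rule 1 (nasal place assimilation): /n/ precedes the labial consonant /b/, so it assimilates in place to [m]. /zjujiguzasanbutn/ → zjujiguzasambutn.
Rule 2 (final cluster simplification): /n/ is the second consonant of a word-final cluster /tn/, so it deletes. /zjujiguzasambutn/ → zjujiguzasambut.

zjujiguzasambut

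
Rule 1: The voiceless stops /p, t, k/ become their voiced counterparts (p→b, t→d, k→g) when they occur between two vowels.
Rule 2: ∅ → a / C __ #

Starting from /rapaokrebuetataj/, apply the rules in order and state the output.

rabaokrebuedadaja

Rule 1 (intervocalic voicing): /p/ is a voiceless stop between vowels /a/ and /a/, so it voices to [b]. /t/ is a voiceless stop between vowels /e/ and /a/, so it voices to [d]. /t/ is a voiceless stop between vowels /a/ and /a/, so it voices to [d]. /rapaokrebuetataj/ → rabaokrebuedadaj.
Rule 2 (final a-epenthesis): the form ends in the consonant /j/, so [a] is inserted word-finally. /rabaokrebuedadaj/ → rabaokrebuedadaja.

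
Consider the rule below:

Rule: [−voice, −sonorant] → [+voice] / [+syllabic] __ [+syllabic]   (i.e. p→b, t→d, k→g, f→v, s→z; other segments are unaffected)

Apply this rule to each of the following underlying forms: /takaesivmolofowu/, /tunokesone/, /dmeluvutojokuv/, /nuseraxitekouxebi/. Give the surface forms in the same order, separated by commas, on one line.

/takaesivmolofowu/: /k/ is a voiceless obstruent between vowels /a/ and /a/, so it voices to [g]. /s/ is a voiceless obstruent between vowels /e/ and /i/, so it voices to [z]. /f/ is a voiceless obstruent between vowels /o/ and /o/, so it voices to [v]. → [tagaezivmolovowu].
/tunokesone/: /k/ is a voiceless obstruent between vowels /o/ and /e/, so it voices to [g]. /s/ is a voiceless obstruent between vowels /e/ and /o/, so it voices to [z]. → [tunogezone].
/dmeluvutojokuv/: /t/ is a voiceless obstruent between vowels /u/ and /o/, so it voices to [d]. /k/ is a voiceless obstruent between vowels /o/ and /u/, so it voices to [g]. → [dmeluvudojoguv].
/nuseraxitekouxebi/: /s/ is a voiceless obstruent between vowels /u/ and /e/, so it voices to [z]. /t/ is a voiceless obstruent between vowels /i/ and /e/, so it voices to [d]. /k/ is a voiceless obstruent between vowels /e/ and /o/, so it voices to [g]. → [nuzeraxidegouxebi].

tagaezivmolovowu, tunogezone, dmeluvudojoguv, nuzeraxidegouxebi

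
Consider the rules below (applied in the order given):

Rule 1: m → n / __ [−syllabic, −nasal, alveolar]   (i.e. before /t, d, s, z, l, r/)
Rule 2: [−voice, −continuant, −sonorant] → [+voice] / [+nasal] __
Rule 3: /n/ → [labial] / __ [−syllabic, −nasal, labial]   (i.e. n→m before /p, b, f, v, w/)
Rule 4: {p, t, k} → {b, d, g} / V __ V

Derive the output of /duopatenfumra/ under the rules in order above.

Rule 1 (nasal place assimilation): /m/ precedes the alveolar consonant /r/, so it assimilates in place to [n]. /duopatenfumra/ → duopatenfunra.
Rule 2 (post-nasal voicing): no segment meets the environment; /duopatenfunra/ is unchanged.
Rule 3 (nasal place assimilation): /n/ precedes the labial consonant /f/, so it assimilates in place to [m]. /duopatenfunra/ → duopatemfunra.
Rule 4 (intervocalic voicing): /p/ is a voiceless stop between vowels /o/ and /a/, so it voices to [b]. /t/ is a voiceless stop between vowels /a/ and /e/, so it voices to [d]. /duopatemfunra/ → duobademfunra.

duobademfunra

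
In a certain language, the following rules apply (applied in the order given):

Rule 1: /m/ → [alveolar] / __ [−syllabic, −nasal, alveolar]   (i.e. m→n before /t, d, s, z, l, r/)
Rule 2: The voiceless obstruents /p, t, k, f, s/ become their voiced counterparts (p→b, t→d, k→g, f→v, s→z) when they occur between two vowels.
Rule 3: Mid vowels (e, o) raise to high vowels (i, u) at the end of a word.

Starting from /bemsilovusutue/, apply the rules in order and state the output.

bensilovuzudui

Rule 1 (nasal place assimilation): /m/ precedes the alveolar consonant /s/, so it assimilates in place to [n]. /bemsilovusutue/ → bensilovusutue.
Rule 2 (intervocalic voicing): /s/ is a voiceless obstruent between vowels /u/ and /u/, so it voices to [z]. /t/ is a voiceless obstruent between vowels /u/ and /u/, so it voices to [d]. /bensilovusutue/ → bensilovuzudue.
Rule 3 (final vowel raising): /e/ is a mid vowel in word-final position, so it raises to [i]. /bensilovuzudue/ → bensilovuzudui.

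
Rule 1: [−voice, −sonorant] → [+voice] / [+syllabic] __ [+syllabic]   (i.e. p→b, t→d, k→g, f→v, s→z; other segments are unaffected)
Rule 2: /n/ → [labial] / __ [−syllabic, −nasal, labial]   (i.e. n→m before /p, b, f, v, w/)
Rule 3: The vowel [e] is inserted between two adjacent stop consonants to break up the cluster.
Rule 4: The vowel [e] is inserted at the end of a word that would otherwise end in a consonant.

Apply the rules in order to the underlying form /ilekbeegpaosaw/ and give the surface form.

ilekebeegepaozawe

Rule 1 (intervocalic voicing): /s/ is a voiceless obstruent between vowels /o/ and /a/, so it voices to [z]. /ilekbeegpaosaw/ → ilekbeegpaozaw.
Rule 2 (nasal place assimilation): no segment meets the environment; /ilekbeegpaozaw/ is unchanged.
Rule 3 (stop-cluster e-epenthesis): /k/ and /b/ form a stop–stop cluster, so [e] is inserted between them. /g/ and /p/ form a stop–stop cluster, so [e] is inserted between them. /ilekbeegpaozaw/ → ilekebeegepaozaw.
Rule 4 (final e-epenthesis): the form ends in the consonant /w/, so [e] is inserted word-finally. /ilekebeegepaozaw/ → ilekebeegepaozawe.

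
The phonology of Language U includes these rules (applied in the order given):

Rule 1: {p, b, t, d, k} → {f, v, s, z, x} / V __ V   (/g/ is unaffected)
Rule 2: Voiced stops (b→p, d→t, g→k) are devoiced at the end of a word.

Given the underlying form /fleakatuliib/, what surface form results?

Rule 1 (intervocalic spirantization): /k/ is a stop between vowels /a/ and /a/, so it spirantizes to the fricative [x]. /t/ is a stop between vowels /a/ and /u/, so it spirantizes to the fricative [s]. /fleakatuliib/ → fleaxasuliib.
Rule 2 (final devoicing): /b/ is a voiced stop in word-final position, so it devoices to [p]. /fleaxasuliib/ → fleaxasuliip.

fleaxasuliip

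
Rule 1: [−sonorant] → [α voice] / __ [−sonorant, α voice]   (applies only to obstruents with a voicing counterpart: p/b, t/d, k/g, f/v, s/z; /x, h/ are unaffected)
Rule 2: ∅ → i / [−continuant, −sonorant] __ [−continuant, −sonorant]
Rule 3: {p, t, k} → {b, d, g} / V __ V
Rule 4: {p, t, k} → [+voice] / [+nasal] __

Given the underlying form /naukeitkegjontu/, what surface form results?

naugeidigegjondu

Rule 1 (regressive voicing assimilation): no segment meets the environment; /naukeitkegjontu/ is unchanged.
Rule 2 (stop-cluster i-epenthesis): /t/ and /k/ form a stop–stop cluster, so [i] is inserted between them. /naukeitkegjontu/ → naukeitikegjontu.
Rule 3 (intervocalic voicing): /k/ is a voiceless stop between vowels /u/ and /e/, so it voices to [g]. /t/ is a voiceless stop between vowels /i/ and /i/, so it voices to [d]. /k/ is a voiceless stop between vowels /i/ and /e/, so it voices to [g]. /naukeitikegjontu/ → naugeidigegjontu.
Rule 4 (post-nasal voicing): /t/ is a voiceless stop immediately after the nasal /n/, so it voices to [d]. /naugeidigegjontu/ → naugeidigegjondu.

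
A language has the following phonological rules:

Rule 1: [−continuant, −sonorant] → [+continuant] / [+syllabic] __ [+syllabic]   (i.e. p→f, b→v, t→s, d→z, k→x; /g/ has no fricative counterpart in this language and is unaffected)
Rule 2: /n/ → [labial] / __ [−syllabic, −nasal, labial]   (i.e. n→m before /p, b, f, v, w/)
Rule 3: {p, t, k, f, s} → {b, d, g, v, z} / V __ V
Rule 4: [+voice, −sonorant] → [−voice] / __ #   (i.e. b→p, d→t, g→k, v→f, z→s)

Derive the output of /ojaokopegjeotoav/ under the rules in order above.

Rule 1 (intervocalic spirantization): /k/ is a stop between vowels /o/ and /o/, so it spirantizes to the fricative [x]. /p/ is a stop between vowels /o/ and /e/, so it spirantizes to the fricative [f]. /t/ is a stop between vowels /o/ and /o/, so it spirantizes to the fricative [s]. /ojaokopegjeotoav/ → ojaoxofegjeosoav.
Rule 2 (nasal place assimilation): no segment meets the environment; /ojaoxofegjeosoav/ is unchanged.
Rule 3 (intervocalic voicing): /f/ is a voiceless obstruent between vowels /o/ and /e/, so it voices to [v]. /s/ is a voiceless obstruent between vowels /o/ and /o/, so it voices to [z]. /ojaoxofegjeosoav/ → ojaoxovegjeozoav.
Rule 4 (final devoicing): /v/ is a voiced obstruent in word-final position, so it devoices to [f]. /ojaoxovegjeozoav/ → ojaoxovegjeozoaf.

ojaoxovegjeozoaf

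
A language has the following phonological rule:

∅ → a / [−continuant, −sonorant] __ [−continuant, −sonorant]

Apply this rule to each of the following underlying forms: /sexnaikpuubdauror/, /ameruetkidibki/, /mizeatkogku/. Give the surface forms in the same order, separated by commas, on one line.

/sexnaikpuubdauror/: /k/ and /p/ form a stop–stop cluster, so [a] is inserted between them. /b/ and /d/ form a stop–stop cluster, so [a] is inserted between them. → [sexnaikapuubadauror].
/ameruetkidibki/: /t/ and /k/ form a stop–stop cluster, so [a] is inserted between them. /b/ and /k/ form a stop–stop cluster, so [a] is inserted between them. → [ameruetakidibaki].
/mizeatkogku/: /t/ and /k/ form a stop–stop cluster, so [a] is inserted between them. /g/ and /k/ form a stop–stop cluster, so [a] is inserted between them. → [mizeatakogaku].

sexnaikapuubadauror, ameruetakidibaki, mizeatakogaku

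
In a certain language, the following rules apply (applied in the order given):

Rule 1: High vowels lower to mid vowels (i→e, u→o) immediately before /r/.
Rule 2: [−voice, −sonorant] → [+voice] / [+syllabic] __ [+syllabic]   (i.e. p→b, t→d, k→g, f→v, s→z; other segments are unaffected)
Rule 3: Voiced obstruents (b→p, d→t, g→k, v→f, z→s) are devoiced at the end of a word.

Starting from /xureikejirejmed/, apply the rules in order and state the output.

xoreigejerejmet

Rule 1 (pre-rhotic lowering): /u/ is a high vowel immediately before /r/, so it lowers to [o]. /i/ is a high vowel immediately before /r/, so it lowers to [e]. /xureikejirejmed/ → xoreikejerejmed.
Rule 2 (intervocalic voicing): /k/ is a voiceless obstruent between vowels /i/ and /e/, so it voices to [g]. /xoreikejerejmed/ → xoreigejerejmed.
Rule 3 (final devoicing): /d/ is a voiced obstruent in word-final position, so it devoices to [t]. /xoreigejerejmed/ → xoreigejerejmet.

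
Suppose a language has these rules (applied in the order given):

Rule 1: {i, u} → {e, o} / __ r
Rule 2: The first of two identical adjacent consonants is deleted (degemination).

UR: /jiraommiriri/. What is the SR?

Rule 1 (pre-rhotic lowering): /i/ is a high vowel immediately before /r/, so it lowers to [e]. /i/ is a high vowel immediately before /r/, so it lowers to [e]. /i/ is a high vowel immediately before /r/, so it lowers to [e]. /jiraommiriri/ → jeraommereri.
Rule 2 (degemination): /mm/ is a geminate; the first /m/ deletes. /jeraommereri/ → jeraomereri.

jeraomereri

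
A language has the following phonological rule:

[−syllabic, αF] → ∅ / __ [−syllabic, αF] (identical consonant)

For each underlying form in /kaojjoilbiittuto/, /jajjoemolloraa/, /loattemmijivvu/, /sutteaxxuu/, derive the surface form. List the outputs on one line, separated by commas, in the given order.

kaojoilbiituto, jajoemoloraa, loatemijivu, suteaxuu

/kaojjoilbiittuto/: /jj/ is a geminate; the first /j/ deletes. /tt/ is a geminate; the first /t/ deletes. → [kaojoilbiituto].
/jajjoemolloraa/: /jj/ is a geminate; the first /j/ deletes. /ll/ is a geminate; the first /l/ deletes. → [jajoemoloraa].
/loattemmijivvu/: /tt/ is a geminate; the first /t/ deletes. /mm/ is a geminate; the first /m/ deletes. /vv/ is a geminate; the first /v/ deletes. → [loatemijivu].
/sutteaxxuu/: /tt/ is a geminate; the first /t/ deletes. /xx/ is a geminate; the first /x/ deletes. → [suteaxuu].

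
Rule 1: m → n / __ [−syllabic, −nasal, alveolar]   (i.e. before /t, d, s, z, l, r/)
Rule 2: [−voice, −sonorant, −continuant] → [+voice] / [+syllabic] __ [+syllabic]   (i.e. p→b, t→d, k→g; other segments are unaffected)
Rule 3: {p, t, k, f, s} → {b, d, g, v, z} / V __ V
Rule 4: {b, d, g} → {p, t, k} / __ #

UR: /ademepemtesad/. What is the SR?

Rule 1 (nasal place assimilation): /m/ precedes the alveolar consonant /t/, so it assimilates in place to [n]. /ademepemtesad/ → ademepentesad.
Rule 2 (intervocalic voicing): /p/ is a voiceless stop between vowels /e/ and /e/, so it voices to [b]. /ademepentesad/ → ademebentesad.
Rule 3 (intervocalic voicing): /s/ is a voiceless obstruent between vowels /e/ and /a/, so it voices to [z]. /ademebentesad/ → ademebentezad.
Rule 4 (final devoicing): /d/ is a voiced stop in word-final position, so it devoices to [t]. /ademebentezad/ → ademebentezat.

ademebentezat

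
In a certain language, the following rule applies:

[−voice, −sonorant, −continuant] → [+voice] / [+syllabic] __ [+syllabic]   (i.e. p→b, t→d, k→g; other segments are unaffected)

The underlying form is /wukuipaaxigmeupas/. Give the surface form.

wuguibaaxigmeubas

/k/ is a voiceless stop between vowels /u/ and /u/, so it voices to [g].
/p/ is a voiceless stop between vowels /i/ and /a/, so it voices to [b].
/p/ is a voiceless stop between vowels /u/ and /a/, so it voices to [b].
Surface form: [wuguibaaxigmeubas].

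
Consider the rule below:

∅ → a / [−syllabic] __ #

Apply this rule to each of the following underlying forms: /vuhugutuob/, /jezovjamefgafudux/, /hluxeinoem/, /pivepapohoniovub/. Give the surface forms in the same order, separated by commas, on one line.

vuhugutuoba, jezovjamefgafuduxa, hluxeinoema, pivepapohoniovuba

/vuhugutuob/: the form ends in the consonant /b/, so [a] is inserted word-finally. → [vuhugutuoba].
/jezovjamefgafudux/: the form ends in the consonant /x/, so [a] is inserted word-finally. → [jezovjamefgafuduxa].
/hluxeinoem/: the form ends in the consonant /m/, so [a] is inserted word-finally. → [hluxeinoema].
/pivepapohoniovub/: the form ends in the consonant /b/, so [a] is inserted word-finally. → [pivepapohoniovuba].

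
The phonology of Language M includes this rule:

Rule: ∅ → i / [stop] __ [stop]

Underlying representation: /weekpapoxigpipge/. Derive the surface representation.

weekipapoxigipipige

/k/ and /p/ form a stop–stop cluster, so [i] is inserted between them.
/g/ and /p/ form a stop–stop cluster, so [i] is inserted between them.
/p/ and /g/ form a stop–stop cluster, so [i] is inserted between them.
Surface form: [weekipapoxigipipige].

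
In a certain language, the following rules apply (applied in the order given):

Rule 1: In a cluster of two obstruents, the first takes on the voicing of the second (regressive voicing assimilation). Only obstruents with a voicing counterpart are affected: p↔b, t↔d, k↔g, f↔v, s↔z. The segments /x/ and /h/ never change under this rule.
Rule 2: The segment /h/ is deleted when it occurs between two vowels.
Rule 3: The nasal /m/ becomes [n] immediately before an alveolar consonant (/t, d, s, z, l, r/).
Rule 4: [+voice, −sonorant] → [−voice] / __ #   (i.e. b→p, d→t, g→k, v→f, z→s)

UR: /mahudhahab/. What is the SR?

Rule 1 (regressive voicing assimilation): /d/ precedes the voiceless obstruent /h/, so it devoices to [t] by assimilation. /mahudhahab/ → mahuthahab.
Rule 2 (intervocalic h-deletion): /h/ occurs between vowels /a/ and /u/, so it deletes. /h/ occurs between vowels /a/ and /a/, so it deletes. /mahuthahab/ → mauthaab.
Rule 3 (nasal place assimilation): no segment meets the environment; /mauthaab/ is unchanged.
Rule 4 (final devoicing): /b/ is a voiced obstruent in word-final position, so it devoices to [p]. /mauthaab/ → mauthaap.

mauthaap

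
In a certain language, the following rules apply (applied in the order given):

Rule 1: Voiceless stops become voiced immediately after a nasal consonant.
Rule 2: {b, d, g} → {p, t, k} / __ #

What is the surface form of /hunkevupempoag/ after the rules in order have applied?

Rule 1 (post-nasal voicing): /k/ is a voiceless stop immediately after the nasal /n/, so it voices to [g]. /p/ is a voiceless stop immediately after the nasal /m/, so it voices to [b]. /hunkevupempoag/ → hungevupemboag.
Rule 2 (final devoicing): /g/ is a voiced stop in word-final position, so it devoices to [k]. /hungevupemboag/ → hungevupemboak.

hungevupemboak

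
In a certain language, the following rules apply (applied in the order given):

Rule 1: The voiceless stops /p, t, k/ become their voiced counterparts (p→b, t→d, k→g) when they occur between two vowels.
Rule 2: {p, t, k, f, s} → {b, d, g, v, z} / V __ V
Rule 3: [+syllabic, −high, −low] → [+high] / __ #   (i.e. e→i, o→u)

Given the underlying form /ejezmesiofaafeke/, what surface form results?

ejezmeziovaavegi

Rule 1 (intervocalic voicing): /k/ is a voiceless stop between vowels /e/ and /e/, so it voices to [g]. /ejezmesiofaafeke/ → ejezmesiofaafege.
Rule 2 (intervocalic voicing): /s/ is a voiceless obstruent between vowels /e/ and /i/, so it voices to [z]. /f/ is a voiceless obstruent between vowels /o/ and /a/, so it voices to [v]. /f/ is a voiceless obstruent between vowels /a/ and /e/, so it voices to [v]. /ejezmesiofaafege/ → ejezmeziovaavege.
Rule 3 (final vowel raising): /e/ is a mid vowel in word-final position, so it raises to [i]. /ejezmeziovaavege/ → ejezmeziovaavegi.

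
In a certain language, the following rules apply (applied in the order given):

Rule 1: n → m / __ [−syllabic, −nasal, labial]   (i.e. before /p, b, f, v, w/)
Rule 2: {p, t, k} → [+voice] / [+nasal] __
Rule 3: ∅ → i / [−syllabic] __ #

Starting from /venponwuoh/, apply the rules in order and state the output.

vembomwuohi

Rule 1 (nasal place assimilation): /n/ precedes the labial consonant /p/, so it assimilates in place to [m]. /n/ precedes the labial consonant /w/, so it assimilates in place to [m]. /venponwuoh/ → vempomwuoh.
Rule 2 (post-nasal voicing): /p/ is a voiceless stop immediately after the nasal /m/, so it voices to [b]. /vempomwuoh/ → vembomwuoh.
Rule 3 (final i-epenthesis): the form ends in the consonant /h/, so [i] is inserted word-finally. /vembomwuoh/ → vembomwuohi.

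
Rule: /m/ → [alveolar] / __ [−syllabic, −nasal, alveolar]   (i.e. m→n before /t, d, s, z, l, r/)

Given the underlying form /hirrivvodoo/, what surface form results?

No segment of /hirrivvodoo/ meets the structural description of the rule, so the form surfaces unchanged.

hirrivvodoo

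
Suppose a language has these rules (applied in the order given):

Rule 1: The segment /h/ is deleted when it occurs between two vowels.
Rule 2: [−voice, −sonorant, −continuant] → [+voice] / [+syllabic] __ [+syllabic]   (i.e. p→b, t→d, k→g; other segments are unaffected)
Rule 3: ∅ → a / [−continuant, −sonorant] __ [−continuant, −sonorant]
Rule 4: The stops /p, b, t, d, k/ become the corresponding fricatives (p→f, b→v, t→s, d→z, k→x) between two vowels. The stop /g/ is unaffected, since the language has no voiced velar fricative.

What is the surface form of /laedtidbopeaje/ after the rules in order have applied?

laezasizavoveaje

Rule 1 (intervocalic h-deletion): no segment meets the environment; /laedtidbopeaje/ is unchanged.
Rule 2 (intervocalic voicing): /p/ is a voiceless stop between vowels /o/ and /e/, so it voices to [b]. /laedtidbopeaje/ → laedtidbobeaje.
Rule 3 (stop-cluster a-epenthesis): /d/ and /t/ form a stop–stop cluster, so [a] is inserted between them. /d/ and /b/ form a stop–stop cluster, so [a] is inserted between them. /laedtidbobeaje/ → laedatidabobeaje.
Rule 4 (intervocalic spirantization): /d/ is a stop between vowels /e/ and /a/, so it spirantizes to the fricative [z]. /t/ is a stop between vowels /a/ and /i/, so it spirantizes to the fricative [s]. /d/ is a stop between vowels /i/ and /a/, so it spirantizes to the fricative [z]. /b/ is a stop between vowels /a/ and /o/, so it spirantizes to the fricative [v]. /b/ is a stop between vowels /o/ and /e/, so it spirantizes to the fricative [v]. /laedatidabobeaje/ → laezasizavoveaje.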